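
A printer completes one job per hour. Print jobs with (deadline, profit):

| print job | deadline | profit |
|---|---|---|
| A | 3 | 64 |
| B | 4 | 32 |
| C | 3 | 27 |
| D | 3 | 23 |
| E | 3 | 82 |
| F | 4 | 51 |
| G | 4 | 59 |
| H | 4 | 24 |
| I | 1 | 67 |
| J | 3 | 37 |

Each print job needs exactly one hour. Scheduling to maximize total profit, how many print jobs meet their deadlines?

Sort by profit descending; place each in the latest free slot ≤ its deadline.
By profit: E(d3,82), I(d1,67), A(d3,64), G(d4,59), F(d4,51), J(d3,37), B(d4,32), C(d3,27), H(d4,24), D(d3,23)
E→slot 3; I→slot 1; A→slot 2; G→slot 4; F skipped; J skipped; B skipped; C skipped; H skipped; D skipped.
4 of 10 scheduled.

4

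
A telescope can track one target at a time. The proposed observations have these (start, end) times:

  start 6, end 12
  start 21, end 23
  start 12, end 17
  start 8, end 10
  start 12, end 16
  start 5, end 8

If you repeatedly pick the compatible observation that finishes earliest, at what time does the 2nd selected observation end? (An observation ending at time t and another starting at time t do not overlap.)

10

Sort by end time and greedily take each interval whose start is ≥ the last chosen end.
By end time: (5,8), (8,10), (6,12), (12,16), (12,17), (21,23).
Pick (5,8); next start ≥ 8 → (8,10); next start ≥ 10 → (12,16); next start ≥ 16 → (21,23).
Selected: (5,8) (8,10) (12,16) (21,23)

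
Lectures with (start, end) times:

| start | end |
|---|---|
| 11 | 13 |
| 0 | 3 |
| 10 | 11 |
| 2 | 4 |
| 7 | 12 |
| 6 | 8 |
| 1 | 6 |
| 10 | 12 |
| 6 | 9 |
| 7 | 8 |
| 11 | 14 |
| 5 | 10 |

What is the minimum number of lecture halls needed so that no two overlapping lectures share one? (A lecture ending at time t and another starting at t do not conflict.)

5

Count concurrent intervals with a sweep; the peak is the room count.
starts: [0, 1, 2, 5, 6, 6, 7, 7, 10, 10, 11, 11]
ends:   [3, 4, 6, 8, 8, 9, 10, 11, 12, 12, 13, 14]
s0→1 s1→2 s2→3 e3→2 e4→1 s5→2 e6→1 s6→2 s6→3 s7→4 s7→5  — peak 5.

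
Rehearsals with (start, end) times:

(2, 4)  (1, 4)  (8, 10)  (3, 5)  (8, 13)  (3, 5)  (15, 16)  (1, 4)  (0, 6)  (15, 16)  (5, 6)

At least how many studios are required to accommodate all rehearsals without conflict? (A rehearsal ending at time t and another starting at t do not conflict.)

Events (time:±→running): 0:+→1 1:+→2 1:+→3 2:+→4 3:+→5 3:+→6 … peak 6.

6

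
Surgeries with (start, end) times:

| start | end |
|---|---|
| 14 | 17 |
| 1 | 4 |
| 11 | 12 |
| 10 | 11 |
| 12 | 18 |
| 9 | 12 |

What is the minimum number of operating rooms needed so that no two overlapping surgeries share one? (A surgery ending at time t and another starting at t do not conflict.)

Events (time:±→running): 1:+→1 4:-→0 9:+→1 10:+→2 … peak 2.

2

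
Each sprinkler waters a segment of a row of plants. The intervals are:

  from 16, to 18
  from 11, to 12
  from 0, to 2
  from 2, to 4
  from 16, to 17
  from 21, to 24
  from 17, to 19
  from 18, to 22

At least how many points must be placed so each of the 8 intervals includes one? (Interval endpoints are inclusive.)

Sort by right endpoint; whenever an interval is uncovered, place a point at its right end.
Sorted: [0,2] [2,4] [11,12] [16,17] [16,18] [17,19] [18,22] [21,24]
{[0,2],[2,4]} hit by 2; {[11,12]} hit by 12; {[16,17],[16,18],[17,19]} hit by 17; {[18,22],[21,24]} hit by 22.
Points: 2, 12, 17, 22 (4 total).

4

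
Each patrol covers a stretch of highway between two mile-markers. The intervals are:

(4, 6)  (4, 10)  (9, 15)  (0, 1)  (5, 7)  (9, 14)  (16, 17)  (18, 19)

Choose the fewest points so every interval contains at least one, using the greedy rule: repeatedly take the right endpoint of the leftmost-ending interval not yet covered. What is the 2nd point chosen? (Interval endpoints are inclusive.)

By right end: [0,1]  [4,6]  [5,7]  [4,10]  [9,14]  [9,15]  [16,17]  [18,19]
[0,1] uncovered → point at 1; [4,6] uncovered → point at 6; [9,14] uncovered → point at 14; [16,17] uncovered → point at 17; [18,19] uncovered → point at 19.
Points: 1, 6, 14, 17, 19 (5 total).

6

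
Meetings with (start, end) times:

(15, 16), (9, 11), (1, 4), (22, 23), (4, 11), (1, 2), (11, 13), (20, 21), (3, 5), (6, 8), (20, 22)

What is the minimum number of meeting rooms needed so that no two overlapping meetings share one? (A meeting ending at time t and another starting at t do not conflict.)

2

The answer is the maximum number of intervals overlapping at any instant.
starts: [1, 1, 3, 4, 6, 9, 11, 15, 20, 20, 22]
ends:   [2, 4, 5, 8, 11, 11, 13, 16, 21, 22, 23]
s1→1 s1→2  — peak 2.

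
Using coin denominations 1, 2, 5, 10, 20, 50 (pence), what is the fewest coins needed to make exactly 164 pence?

164 − 3×50→14 − 1×10→4 − 2×2→0
Total coins = 3 + 1 + 2 = 6

6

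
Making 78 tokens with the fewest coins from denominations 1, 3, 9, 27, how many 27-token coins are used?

2

Greedy: take as many of the largest coin as possible, then repeat with the remainder.
78 − 2×27→24 − 2×9→6 − 2×3→0
Count of 27: 2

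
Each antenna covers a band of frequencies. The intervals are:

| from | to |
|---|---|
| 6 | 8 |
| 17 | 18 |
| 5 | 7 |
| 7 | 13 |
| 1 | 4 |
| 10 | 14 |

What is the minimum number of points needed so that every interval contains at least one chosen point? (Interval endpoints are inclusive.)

Process intervals by earliest right end; each time one isn't hit yet, stab at its right endpoint.
Sorted: [1,4] [5,7] [6,8] [7,13] [10,14] [17,18]
{[1,4]} hit by 4; {[5,7],[6,8],[7,13]} hit by 7; {[10,14]} hit by 14; {[17,18]} hit by 18.
Points: 4, 7, 14, 18 (4 total).

4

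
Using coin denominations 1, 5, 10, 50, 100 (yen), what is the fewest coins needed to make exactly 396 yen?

396 − 3×100→96 − 1×50→46 − 4×10→6 − 1×5→1 − 1×1→0
Total coins = 3 + 1 + 4 + 1 + 1 = 10

10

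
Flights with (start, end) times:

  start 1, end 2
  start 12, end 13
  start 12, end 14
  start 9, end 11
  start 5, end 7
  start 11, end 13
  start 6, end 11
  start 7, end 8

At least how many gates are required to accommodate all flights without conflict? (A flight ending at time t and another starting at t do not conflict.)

3

The answer is the maximum number of intervals overlapping at any instant.
Events (time:±→running): 1:+→1 2:-→0 5:+→1 6:+→2 7:-→1 7:+→2 8:-→1 9:+→2 11:-→1 11:-→0 11:+→1 12:+→2 12:+→3 … peak 3.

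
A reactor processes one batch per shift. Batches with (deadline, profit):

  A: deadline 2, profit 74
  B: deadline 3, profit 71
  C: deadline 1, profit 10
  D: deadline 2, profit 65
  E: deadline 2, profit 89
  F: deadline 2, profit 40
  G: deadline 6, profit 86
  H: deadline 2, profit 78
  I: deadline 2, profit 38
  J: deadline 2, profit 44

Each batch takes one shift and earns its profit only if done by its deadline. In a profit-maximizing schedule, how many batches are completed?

Take jobs in profit order; each goes to the latest open slot no later than its deadline.
Profit order: E=89 G=86 H=78 A=74 B=71 D=65 J=44 F=40 I=38 C=10
Assign: E→slot 2, G→slot 6, H→slot 1, A skipped, B→slot 3, D skipped, J skipped, F skipped, I skipped, C skipped.
Slots: [1:H] [2:E] [3:B] [6:G]
4 of 10 scheduled.

4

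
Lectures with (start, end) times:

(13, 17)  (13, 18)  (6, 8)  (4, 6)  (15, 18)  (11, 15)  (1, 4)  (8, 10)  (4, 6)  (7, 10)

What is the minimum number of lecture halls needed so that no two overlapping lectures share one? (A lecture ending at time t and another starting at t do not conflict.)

3

starts: [1, 4, 4, 6, 7, 8, 11, 13, 13, 15]
ends:   [4, 6, 6, 8, 10, 10, 15, 17, 18, 18]
s1→1 e4→0 s4→1 s4→2 e6→1 e6→0 s6→1 s7→2 e8→1 s8→2 e10→1 e10→0 s11→1 s13→2 s13→3  — peak 3.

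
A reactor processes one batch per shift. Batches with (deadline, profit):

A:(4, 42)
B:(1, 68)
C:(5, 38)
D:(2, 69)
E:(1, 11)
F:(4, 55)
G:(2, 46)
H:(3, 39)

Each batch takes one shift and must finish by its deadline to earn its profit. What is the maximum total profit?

Take jobs in profit order; each goes to the latest open slot no later than its deadline.
Profit order: D=69 B=68 F=55 G=46 A=42 H=39 C=38 E=11
Assign: D→slot 2, B→slot 1, F→slot 4, G skipped, A→slot 3, H skipped, C→slot 5, E skipped.
Slots: [1:B] [2:D] [3:A] [4:F] [5:C]
Profit = 68 + 69 + 42 + 55 + 38 = 272

272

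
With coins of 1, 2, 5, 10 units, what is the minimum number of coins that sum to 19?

4

Use the largest denomination that fits, subtract, and repeat.
19 = 1×10 + 1×5 + 2×2
Total coins = 1 + 1 + 2 = 4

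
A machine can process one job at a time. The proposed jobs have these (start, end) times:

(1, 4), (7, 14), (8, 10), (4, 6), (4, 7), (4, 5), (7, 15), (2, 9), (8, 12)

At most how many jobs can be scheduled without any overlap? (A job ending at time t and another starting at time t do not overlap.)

3

Greedy by earliest finish: after sorting by end time, pick each interval compatible with the last pick.
By end time: (1,4), (4,5), (4,6), (4,7), (2,9), (8,10), (8,12), (7,14), (7,15).
Pick (1,4); next start ≥ 4 → (4,5); next start ≥ 5 → (8,10).
Selected 3 jobs.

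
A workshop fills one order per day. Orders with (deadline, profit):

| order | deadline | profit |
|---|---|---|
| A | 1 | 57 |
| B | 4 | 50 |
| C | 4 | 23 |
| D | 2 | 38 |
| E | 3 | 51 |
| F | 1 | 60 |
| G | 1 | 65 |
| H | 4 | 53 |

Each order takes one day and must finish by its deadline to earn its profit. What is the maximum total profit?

By profit: G(d1,65), F(d1,60), A(d1,57), H(d4,53), E(d3,51), B(d4,50), D(d2,38), C(d4,23)
G→slot 1; F skipped; A skipped; H→slot 4; E→slot 3; B→slot 2; D skipped; C skipped.
Profit = 65 + 50 + 51 + 53 = 219

219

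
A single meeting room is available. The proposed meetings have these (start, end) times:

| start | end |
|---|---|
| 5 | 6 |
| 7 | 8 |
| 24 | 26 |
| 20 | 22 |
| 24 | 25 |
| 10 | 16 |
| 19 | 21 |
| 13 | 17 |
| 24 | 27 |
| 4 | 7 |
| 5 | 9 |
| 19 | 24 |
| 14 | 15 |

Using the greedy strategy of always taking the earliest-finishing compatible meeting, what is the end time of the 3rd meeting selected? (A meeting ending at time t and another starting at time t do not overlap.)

15

By end time: (5,6), (4,7), (7,8), (5,9), (14,15), (10,16), (13,17), (19,21), (20,22), (19,24), (24,25), (24,26), (24,27).
Pick (5,6); next start ≥ 6 → (7,8); next start ≥ 8 → (14,15); next start ≥ 15 → (19,21); next start ≥ 21 → (24,25).
Selected: (5,6) (7,8) (14,15) (19,21) (24,25)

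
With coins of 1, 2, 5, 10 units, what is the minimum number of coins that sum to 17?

3

Greedy: take as many of the largest coin as possible, then repeat with the remainder.
17 − 1×10→7 − 1×5→2 − 1×2→0
Total coins = 1 + 1 + 1 = 3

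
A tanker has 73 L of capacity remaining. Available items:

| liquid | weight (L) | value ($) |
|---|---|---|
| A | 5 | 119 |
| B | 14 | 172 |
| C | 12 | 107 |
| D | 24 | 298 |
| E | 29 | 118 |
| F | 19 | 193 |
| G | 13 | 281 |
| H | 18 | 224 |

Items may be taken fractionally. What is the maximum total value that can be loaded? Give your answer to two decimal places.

1081.71

Ratios (sorted): A 23.80, G 21.62, H 12.44, D 12.42, B 12.29, F 10.16, C 8.92, E 4.07
take A (5 @ 119); take G (13 @ 281); take H (18 @ 224); take D (24 @ 298); take 13/14 of B → 159.71. Capacity used 73/73.
Total value = 1081.71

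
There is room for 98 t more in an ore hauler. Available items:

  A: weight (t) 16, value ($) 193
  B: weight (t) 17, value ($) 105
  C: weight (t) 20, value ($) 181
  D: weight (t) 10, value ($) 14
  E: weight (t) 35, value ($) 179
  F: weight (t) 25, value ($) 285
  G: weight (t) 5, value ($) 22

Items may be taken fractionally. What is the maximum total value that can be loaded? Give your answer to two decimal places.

866.29

Sort by value per unit weight and fill in that order.
Ratios (sorted): A 12.06, F 11.40, C 9.05, B 6.18, E 5.11, G 4.40, D 1.40
take A (16 @ 193); take F (25 @ 285); take C (20 @ 181); take B (17 @ 105); take 20/35 of E → 102.29. Capacity used 98/98.
Total value = 866.29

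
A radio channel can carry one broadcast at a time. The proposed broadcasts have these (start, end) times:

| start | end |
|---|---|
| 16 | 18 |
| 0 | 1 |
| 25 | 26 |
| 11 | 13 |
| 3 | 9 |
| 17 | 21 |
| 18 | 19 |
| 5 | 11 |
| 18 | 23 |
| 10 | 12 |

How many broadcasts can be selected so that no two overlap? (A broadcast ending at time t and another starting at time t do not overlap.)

Greedy by earliest finish: after sorting by end time, pick each interval compatible with the last pick.
Sorted by end: (0,1)  (3,9)  (5,11)  (10,12)  (11,13)  (16,18)  (18,19)  (17,21)  (18,23)  (25,26)
take (0,1); take (3,9); take (10,12); take (16,18); take (18,19); skip (17,21); skip (18,23); take (25,26).
Selected 6 broadcasts.

6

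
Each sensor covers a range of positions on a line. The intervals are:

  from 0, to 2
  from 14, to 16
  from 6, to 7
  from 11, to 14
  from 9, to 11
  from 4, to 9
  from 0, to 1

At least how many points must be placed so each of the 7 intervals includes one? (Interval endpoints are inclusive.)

4

By right end: [0,1]  [0,2]  [6,7]  [4,9]  [9,11]  [11,14]  [14,16]
[0,1] uncovered → point at 1; [6,7] uncovered → point at 7; [9,11] uncovered → point at 11; [14,16] uncovered → point at 16.
Points: 1, 7, 11, 16 (4 total).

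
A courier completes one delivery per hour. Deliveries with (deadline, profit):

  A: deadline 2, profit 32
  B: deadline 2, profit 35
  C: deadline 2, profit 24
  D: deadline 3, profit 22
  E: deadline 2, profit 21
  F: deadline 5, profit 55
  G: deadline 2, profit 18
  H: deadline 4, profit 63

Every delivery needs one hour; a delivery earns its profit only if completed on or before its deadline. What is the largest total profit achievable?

By profit: H(d4,63), F(d5,55), B(d2,35), A(d2,32), C(d2,24), D(d3,22), E(d2,21), G(d2,18)
H→slot 4; F→slot 5; B→slot 2; A→slot 1; C skipped; D→slot 3; E skipped; G skipped.
Profit = 32 + 35 + 22 + 63 + 55 = 207

207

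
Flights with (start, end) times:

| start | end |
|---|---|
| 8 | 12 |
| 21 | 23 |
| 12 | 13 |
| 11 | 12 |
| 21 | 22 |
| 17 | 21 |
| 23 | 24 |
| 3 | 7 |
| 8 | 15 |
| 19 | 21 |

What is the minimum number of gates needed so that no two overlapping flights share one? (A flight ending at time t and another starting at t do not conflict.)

Count concurrent intervals with a sweep; the peak is the room count.
Events (time:±→running): 3:+→1 7:-→0 8:+→1 8:+→2 11:+→3 … peak 3.

3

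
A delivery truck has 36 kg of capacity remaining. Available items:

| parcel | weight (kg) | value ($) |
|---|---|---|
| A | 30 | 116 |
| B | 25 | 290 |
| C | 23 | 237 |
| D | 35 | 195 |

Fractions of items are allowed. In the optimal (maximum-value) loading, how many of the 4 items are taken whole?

1

Order: B (290/25=11.60) > C (237/23=10.30) > D (195/35=5.57) > A (116/30=3.87)
Fill: take B (25 @ 290) → take 11/23 of C → 113.35; 36/36 used.
1 item(s) taken whole; one partial (take 11/23 of C).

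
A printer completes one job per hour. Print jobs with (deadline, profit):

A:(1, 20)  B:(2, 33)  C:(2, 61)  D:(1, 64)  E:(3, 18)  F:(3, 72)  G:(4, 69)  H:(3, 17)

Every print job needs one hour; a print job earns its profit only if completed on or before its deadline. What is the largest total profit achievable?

By profit: F(d3,72), G(d4,69), D(d1,64), C(d2,61), B(d2,33), A(d1,20), E(d3,18), H(d3,17)
F→slot 3; G→slot 4; D→slot 1; C→slot 2; B skipped; A skipped; E skipped; H skipped.
Profit = 64 + 61 + 72 + 69 = 266

266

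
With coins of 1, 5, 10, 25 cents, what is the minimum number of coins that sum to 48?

48 = 1×25 + 2×10 + 3×1
Total coins = 1 + 2 + 3 = 6

6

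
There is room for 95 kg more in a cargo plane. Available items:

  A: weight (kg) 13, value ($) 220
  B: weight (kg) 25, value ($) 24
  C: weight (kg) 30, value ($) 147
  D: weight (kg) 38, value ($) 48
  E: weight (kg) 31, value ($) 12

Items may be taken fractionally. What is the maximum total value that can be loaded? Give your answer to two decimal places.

428.44

Ratios (sorted): A 16.92, C 4.90, D 1.26, B 0.96, E 0.39
take A (13 @ 220); take C (30 @ 147); take D (38 @ 48); take 14/25 of B → 13.44. Capacity used 95/95.
Total value = 428.44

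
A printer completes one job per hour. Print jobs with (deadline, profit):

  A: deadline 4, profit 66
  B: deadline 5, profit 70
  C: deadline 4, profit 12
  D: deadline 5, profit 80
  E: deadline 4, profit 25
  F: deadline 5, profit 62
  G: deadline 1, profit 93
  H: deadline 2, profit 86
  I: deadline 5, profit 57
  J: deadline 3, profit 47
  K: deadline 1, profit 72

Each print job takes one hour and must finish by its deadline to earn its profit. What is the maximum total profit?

Take jobs in profit order; each goes to the latest open slot no later than its deadline.
Profit order: G=93 H=86 D=80 K=72 B=70 A=66 F=62 I=57 J=47 E=25 C=12
Assign: G→slot 1, H→slot 2, D→slot 5, K skipped, B→slot 4, A→slot 3, F skipped, I skipped, J skipped, E skipped, C skipped.
Slots: [1:G] [2:H] [3:A] [4:B] [5:D]
Profit = 93 + 86 + 66 + 70 + 80 = 395

395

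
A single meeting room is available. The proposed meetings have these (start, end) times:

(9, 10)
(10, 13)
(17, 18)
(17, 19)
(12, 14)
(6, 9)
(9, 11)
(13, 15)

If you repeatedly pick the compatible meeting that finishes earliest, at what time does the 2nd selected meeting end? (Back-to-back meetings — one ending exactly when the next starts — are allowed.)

Greedy by earliest finish: after sorting by end time, pick each interval compatible with the last pick.
Sorted by end: (6,9)  (9,10)  (9,11)  (10,13)  (12,14)  (13,15)  (17,18)  (17,19)
take (6,9); take (9,10); take (10,13); take (13,15); take (17,18); skip (17,19).
Selected: (6,9) (9,10) (10,13) (13,15) (17,18)

10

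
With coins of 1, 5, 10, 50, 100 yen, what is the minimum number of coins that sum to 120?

3

Use the largest denomination that fits, subtract, and repeat.
120 = 1×100 + 2×10
Total coins = 1 + 2 = 3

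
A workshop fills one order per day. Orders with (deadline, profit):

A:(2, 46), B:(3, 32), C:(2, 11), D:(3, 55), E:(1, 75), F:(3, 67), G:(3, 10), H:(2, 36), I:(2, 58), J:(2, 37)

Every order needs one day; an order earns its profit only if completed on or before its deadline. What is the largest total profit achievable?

Sort by profit descending; place each in the latest free slot ≤ its deadline.
By profit: E(d1,75), F(d3,67), I(d2,58), D(d3,55), A(d2,46), J(d2,37), H(d2,36), B(d3,32), C(d2,11), G(d3,10)
E→slot 1; F→slot 3; I→slot 2; D skipped; A skipped; J skipped; H skipped; B skipped; C skipped; G skipped.
Profit = 75 + 58 + 67 = 200

200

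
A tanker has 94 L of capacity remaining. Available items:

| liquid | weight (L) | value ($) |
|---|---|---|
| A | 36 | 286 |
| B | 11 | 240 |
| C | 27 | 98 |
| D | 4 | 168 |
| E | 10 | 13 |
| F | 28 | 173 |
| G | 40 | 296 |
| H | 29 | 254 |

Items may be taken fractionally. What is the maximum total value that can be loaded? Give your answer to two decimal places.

Order: D (168/4=42.00) > B (240/11=21.82) > H (254/29=8.76) > A (286/36=7.94) > G (296/40=7.40) > F (173/28=6.18) > C (98/27=3.63) > E (13/10=1.30)
Fill: take D (4 @ 168) → take B (11 @ 240) → take H (29 @ 254) → take A (36 @ 286) → take 14/40 of G → 103.60; 94/94 used.
Total value = 1051.60

1051.60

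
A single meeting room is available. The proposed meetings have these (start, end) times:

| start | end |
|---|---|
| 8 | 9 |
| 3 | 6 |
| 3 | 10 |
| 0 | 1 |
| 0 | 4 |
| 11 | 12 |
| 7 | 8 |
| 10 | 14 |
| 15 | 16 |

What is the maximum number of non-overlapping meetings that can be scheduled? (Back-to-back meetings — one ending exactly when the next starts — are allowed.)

Greedy by earliest finish: after sorting by end time, pick each interval compatible with the last pick.
Sorted by end: (0,1)  (0,4)  (3,6)  (7,8)  (8,9)  (3,10)  (11,12)  (10,14)  (15,16)
take (0,1); take (3,6); take (7,8); take (8,9); take (11,12); take (15,16).
Selected 6 meetings.

6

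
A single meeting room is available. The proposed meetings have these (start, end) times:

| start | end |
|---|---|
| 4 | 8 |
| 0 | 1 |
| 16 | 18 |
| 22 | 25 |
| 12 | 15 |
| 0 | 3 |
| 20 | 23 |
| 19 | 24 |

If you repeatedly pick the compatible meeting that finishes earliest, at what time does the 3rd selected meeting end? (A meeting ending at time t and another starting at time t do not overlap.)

15

Sorted by end: (0,1)  (0,3)  (4,8)  (12,15)  (16,18)  (20,23)  (19,24)  (22,25)
take (0,1); skip (0,3); take (4,8); take (12,15); take (16,18); take (20,23); skip (22,25).
Selected: (0,1) (4,8) (12,15) (16,18) (20,23)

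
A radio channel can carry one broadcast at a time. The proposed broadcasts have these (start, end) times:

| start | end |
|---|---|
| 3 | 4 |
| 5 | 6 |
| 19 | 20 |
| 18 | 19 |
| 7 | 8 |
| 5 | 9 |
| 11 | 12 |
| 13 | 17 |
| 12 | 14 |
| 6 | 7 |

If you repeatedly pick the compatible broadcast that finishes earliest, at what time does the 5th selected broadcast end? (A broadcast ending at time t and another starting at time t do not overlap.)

Order by finish time; keep every interval that doesn't clash with the previous kept one.
Sorted by end: (3,4)  (5,6)  (6,7)  (7,8)  (5,9)  (11,12)  (12,14)  (13,17)  (18,19)  (19,20)
take (3,4); take (5,6); take (6,7); take (7,8); skip (5,9); take (11,12); take (12,14); skip (13,17); take (18,19); take (19,20).
Selected: (3,4) (5,6) (6,7) (7,8) (11,12) (12,14) (18,19) (19,20)

12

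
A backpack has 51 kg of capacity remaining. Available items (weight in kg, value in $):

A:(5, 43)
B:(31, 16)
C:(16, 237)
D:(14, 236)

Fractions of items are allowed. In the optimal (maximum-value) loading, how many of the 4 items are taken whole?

3

Sort by value per unit weight and fill in that order.
Ratios (sorted): D 16.86, C 14.81, A 8.60, B 0.52
take D (14 @ 236); take C (16 @ 237); take A (5 @ 43); take 16/31 of B → 8.26. Capacity used 51/51.
3 item(s) taken whole; one partial (take 16/31 of B).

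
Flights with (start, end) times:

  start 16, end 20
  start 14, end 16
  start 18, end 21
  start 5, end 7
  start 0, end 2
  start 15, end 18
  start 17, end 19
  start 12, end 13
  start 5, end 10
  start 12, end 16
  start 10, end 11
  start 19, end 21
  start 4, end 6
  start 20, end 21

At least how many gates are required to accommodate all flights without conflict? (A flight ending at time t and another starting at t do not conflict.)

3

The answer is the maximum number of intervals overlapping at any instant.
starts: [0, 4, 5, 5, 10, 12, 12, 14, 15, 16, 17, 18, 19, 20]
ends:   [2, 6, 7, 10, 11, 13, 16, 16, 18, 19, 20, 21, 21, 21]
s0→1 e2→0 s4→1 s5→2 s5→3  — peak 3.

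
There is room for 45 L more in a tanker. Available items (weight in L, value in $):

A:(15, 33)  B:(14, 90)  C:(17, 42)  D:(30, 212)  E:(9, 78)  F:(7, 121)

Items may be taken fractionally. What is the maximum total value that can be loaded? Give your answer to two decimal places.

403.93

Sort by value per unit weight and fill in that order.
Order: F (121/7=17.29) > E (78/9=8.67) > D (212/30=7.07) > B (90/14=6.43) > C (42/17=2.47) > A (33/15=2.20)
Fill: take F (7 @ 121) → take E (9 @ 78) → take 29/30 of D → 204.93; 45/45 used.
Total value = 403.93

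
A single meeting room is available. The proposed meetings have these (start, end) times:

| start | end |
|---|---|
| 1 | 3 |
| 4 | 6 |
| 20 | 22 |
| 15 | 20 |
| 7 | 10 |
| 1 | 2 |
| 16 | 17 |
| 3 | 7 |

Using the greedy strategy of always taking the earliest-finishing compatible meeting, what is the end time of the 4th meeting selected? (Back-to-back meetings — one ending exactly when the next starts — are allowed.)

17

Order by finish time; keep every interval that doesn't clash with the previous kept one.
Sorted by end: (1,2)  (1,3)  (4,6)  (3,7)  (7,10)  (16,17)  (15,20)  (20,22)
take (1,2); take (4,6); take (7,10); take (16,17); skip (15,20); take (20,22).
Selected: (1,2) (4,6) (7,10) (16,17) (20,22)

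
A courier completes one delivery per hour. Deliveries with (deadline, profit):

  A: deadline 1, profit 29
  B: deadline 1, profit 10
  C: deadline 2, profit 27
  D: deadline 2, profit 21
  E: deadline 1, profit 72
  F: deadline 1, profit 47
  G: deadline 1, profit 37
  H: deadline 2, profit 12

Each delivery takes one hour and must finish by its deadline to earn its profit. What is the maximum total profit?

By profit: E(d1,72), F(d1,47), G(d1,37), A(d1,29), C(d2,27), D(d2,21), H(d2,12), B(d1,10)
E→slot 1; F skipped; G skipped; A skipped; C→slot 2; D skipped; H skipped; B skipped.
Profit = 72 + 27 = 99

99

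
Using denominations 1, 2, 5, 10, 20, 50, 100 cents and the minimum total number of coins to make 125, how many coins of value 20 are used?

125 = 1×100 + 1×20 + 1×5
Count of 20: 1

1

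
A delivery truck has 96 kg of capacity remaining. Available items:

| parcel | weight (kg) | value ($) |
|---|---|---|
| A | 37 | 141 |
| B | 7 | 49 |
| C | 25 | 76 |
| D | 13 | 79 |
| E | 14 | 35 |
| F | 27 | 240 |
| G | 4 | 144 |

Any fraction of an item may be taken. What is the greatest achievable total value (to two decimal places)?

677.32

Order: G (144/4=36.00) > F (240/27=8.89) > B (49/7=7.00) > D (79/13=6.08) > A (141/37=3.81) > C (76/25=3.04) > E (35/14=2.50)
Fill: take G (4 @ 144) → take F (27 @ 240) → take B (7 @ 49) → take D (13 @ 79) → take A (37 @ 141) → take 8/25 of C → 24.32; 96/96 used.
Total value = 677.32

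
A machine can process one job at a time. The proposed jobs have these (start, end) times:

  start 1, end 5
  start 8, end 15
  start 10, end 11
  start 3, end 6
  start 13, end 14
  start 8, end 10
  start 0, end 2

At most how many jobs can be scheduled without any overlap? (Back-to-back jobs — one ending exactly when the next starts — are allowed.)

Sort by end time and greedily take each interval whose start is ≥ the last chosen end.
By end time: (0,2), (1,5), (3,6), (8,10), (10,11), (13,14), (8,15).
Pick (0,2); next start ≥ 2 → (3,6); next start ≥ 6 → (8,10); next start ≥ 10 → (10,11); next start ≥ 11 → (13,14).
Selected 5 jobs.

5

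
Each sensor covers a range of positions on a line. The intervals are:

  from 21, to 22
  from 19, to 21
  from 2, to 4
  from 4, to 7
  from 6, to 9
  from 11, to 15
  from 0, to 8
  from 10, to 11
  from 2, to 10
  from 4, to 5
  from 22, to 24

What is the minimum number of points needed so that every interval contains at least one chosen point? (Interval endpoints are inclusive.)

5

By right end: [2,4]  [4,5]  [4,7]  [0,8]  [6,9]  [2,10]  [10,11]  [11,15]  [19,21]  [21,22]  [22,24]
[2,4] uncovered → point at 4; [6,9] uncovered → point at 9; [10,11] uncovered → point at 11; [19,21] uncovered → point at 21; [22,24] uncovered → point at 24.
Points: 4, 9, 11, 21, 24 (5 total).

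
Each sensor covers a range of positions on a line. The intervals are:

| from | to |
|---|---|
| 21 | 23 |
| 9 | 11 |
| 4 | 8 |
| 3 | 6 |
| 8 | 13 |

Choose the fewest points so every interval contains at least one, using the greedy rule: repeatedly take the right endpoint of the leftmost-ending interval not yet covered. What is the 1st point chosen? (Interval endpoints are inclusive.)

Sorted: [3,6] [4,8] [9,11] [8,13] [21,23]
{[3,6],[4,8]} hit by 6; {[9,11],[8,13]} hit by 11; {[21,23]} hit by 23.
Points: 6, 11, 23 (3 total).

6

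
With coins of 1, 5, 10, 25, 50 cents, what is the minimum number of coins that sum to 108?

6

108 = 2×50 + 1×5 + 3×1
Total coins = 2 + 1 + 3 = 6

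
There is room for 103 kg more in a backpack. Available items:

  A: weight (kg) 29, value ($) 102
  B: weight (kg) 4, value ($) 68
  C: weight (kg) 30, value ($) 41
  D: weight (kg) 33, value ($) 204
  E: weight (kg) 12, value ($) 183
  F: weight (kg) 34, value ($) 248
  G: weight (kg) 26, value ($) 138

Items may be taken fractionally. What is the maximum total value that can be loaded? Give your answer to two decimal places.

809.15

Ratios (sorted): B 17.00, E 15.25, F 7.29, D 6.18, G 5.31, A 3.52, C 1.37
take B (4 @ 68); take E (12 @ 183); take F (34 @ 248); take D (33 @ 204); take 20/26 of G → 106.15. Capacity used 103/103.
Total value = 809.15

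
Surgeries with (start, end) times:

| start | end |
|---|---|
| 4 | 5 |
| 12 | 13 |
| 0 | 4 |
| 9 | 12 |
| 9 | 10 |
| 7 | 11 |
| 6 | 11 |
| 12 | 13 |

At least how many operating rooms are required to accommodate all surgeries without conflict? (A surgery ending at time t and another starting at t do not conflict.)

The answer is the maximum number of intervals overlapping at any instant.
Events (time:±→running): 0:+→1 4:-→0 4:+→1 5:-→0 6:+→1 7:+→2 9:+→3 9:+→4 … peak 4.

4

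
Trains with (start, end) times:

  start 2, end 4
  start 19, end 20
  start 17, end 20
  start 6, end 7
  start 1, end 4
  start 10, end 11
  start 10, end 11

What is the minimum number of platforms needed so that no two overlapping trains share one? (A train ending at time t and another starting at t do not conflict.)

2

starts: [1, 2, 6, 10, 10, 17, 19]
ends:   [4, 4, 7, 11, 11, 20, 20]
s1→1 s2→2  — peak 2.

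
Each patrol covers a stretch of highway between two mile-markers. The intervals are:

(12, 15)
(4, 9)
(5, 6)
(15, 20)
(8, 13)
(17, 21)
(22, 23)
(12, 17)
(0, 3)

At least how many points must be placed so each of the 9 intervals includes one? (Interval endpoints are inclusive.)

5

Process intervals by earliest right end; each time one isn't hit yet, stab at its right endpoint.
Sorted: [0,3] [5,6] [4,9] [8,13] [12,15] [12,17] [15,20] [17,21] [22,23]
{[0,3]} hit by 3; {[5,6],[4,9]} hit by 6; {[8,13],[12,15],[12,17]} hit by 13; {[15,20],[17,21]} hit by 20; {[22,23]} hit by 23.
Points: 3, 6, 13, 20, 23 (5 total).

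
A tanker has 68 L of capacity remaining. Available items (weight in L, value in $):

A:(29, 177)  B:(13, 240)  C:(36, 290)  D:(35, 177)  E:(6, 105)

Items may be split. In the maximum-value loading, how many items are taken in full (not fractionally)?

3

Ratios (sorted): B 18.46, E 17.50, C 8.06, A 6.10, D 5.06
take B (13 @ 240); take E (6 @ 105); take C (36 @ 290); take 13/29 of A → 79.34. Capacity used 68/68.
3 item(s) taken whole; one partial (take 13/29 of A).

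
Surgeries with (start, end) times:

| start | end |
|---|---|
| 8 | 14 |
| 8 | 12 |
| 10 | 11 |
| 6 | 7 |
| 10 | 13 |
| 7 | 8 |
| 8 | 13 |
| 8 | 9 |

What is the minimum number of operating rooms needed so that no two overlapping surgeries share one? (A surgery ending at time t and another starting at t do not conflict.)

Count concurrent intervals with a sweep; the peak is the room count.
starts: [6, 7, 8, 8, 8, 8, 10, 10]
ends:   [7, 8, 9, 11, 12, 13, 13, 14]
s6→1 e7→0 s7→1 e8→0 s8→1 s8→2 s8→3 s8→4 e9→3 s10→4 s10→5  — peak 5.

5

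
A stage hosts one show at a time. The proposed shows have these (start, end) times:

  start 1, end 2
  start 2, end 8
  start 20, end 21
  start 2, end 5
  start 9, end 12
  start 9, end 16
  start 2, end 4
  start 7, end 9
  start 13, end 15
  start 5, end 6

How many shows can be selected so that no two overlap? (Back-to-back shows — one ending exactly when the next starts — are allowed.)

Sorted by end: (1,2)  (2,4)  (2,5)  (5,6)  (2,8)  (7,9)  (9,12)  (13,15)  (9,16)  (20,21)
take (1,2); take (2,4); take (5,6); skip (2,8); take (7,9); take (9,12); take (13,15); take (20,21).
Selected 7 shows.

7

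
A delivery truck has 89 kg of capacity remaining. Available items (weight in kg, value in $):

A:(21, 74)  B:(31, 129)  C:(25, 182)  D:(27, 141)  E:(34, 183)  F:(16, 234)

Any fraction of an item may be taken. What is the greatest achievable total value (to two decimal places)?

Sort by value per unit weight and fill in that order.
Order: F (234/16=14.62) > C (182/25=7.28) > E (183/34=5.38) > D (141/27=5.22) > B (129/31=4.16) > A (74/21=3.52)
Fill: take F (16 @ 234) → take C (25 @ 182) → take E (34 @ 183) → take 14/27 of D → 73.11; 89/89 used.
Total value = 672.11

672.11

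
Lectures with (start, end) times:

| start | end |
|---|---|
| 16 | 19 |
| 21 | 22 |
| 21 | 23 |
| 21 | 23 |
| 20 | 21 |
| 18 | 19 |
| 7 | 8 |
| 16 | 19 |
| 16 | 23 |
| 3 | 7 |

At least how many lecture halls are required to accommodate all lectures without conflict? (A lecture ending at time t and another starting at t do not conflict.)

4

The answer is the maximum number of intervals overlapping at any instant.
starts: [3, 7, 16, 16, 16, 18, 20, 21, 21, 21]
ends:   [7, 8, 19, 19, 19, 21, 22, 23, 23, 23]
s3→1 e7→0 s7→1 e8→0 s16→1 s16→2 s16→3 s18→4  — peak 4.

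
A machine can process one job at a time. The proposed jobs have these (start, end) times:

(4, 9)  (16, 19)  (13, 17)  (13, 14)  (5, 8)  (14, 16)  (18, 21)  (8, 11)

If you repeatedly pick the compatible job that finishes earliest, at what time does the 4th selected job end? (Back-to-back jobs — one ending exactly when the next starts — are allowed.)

16

By end time: (5,8), (4,9), (8,11), (13,14), (14,16), (13,17), (16,19), (18,21).
Pick (5,8); next start ≥ 8 → (8,11); next start ≥ 11 → (13,14); next start ≥ 14 → (14,16); next start ≥ 16 → (16,19).
Selected: (5,8) (8,11) (13,14) (14,16) (16,19)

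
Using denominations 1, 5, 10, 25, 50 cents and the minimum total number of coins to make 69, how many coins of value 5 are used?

69 = 1×50 + 1×10 + 1×5 + 4×1
Count of 5: 1

1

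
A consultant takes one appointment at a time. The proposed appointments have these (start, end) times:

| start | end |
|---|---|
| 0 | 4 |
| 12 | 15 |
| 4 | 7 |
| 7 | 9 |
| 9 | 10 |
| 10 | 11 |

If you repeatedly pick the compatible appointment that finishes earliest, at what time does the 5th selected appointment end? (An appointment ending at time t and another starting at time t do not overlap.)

Sort by end time and greedily take each interval whose start is ≥ the last chosen end.
Sorted by end: (0,4)  (4,7)  (7,9)  (9,10)  (10,11)  (12,15)
take (0,4); take (4,7); take (7,9); take (9,10); take (10,11); take (12,15).
Selected: (0,4) (4,7) (7,9) (9,10) (10,11) (12,15)

11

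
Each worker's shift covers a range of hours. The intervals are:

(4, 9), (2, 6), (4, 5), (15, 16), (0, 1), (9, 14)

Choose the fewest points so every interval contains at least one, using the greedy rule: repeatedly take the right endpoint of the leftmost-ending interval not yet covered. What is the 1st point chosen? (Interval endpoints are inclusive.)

Sort by right endpoint; whenever an interval is uncovered, place a point at its right end.
Sorted: [0,1] [4,5] [2,6] [4,9] [9,14] [15,16]
{[0,1]} hit by 1; {[4,5],[2,6],[4,9]} hit by 5; {[9,14]} hit by 14; {[15,16]} hit by 16.
Points: 1, 5, 14, 16 (4 total).

1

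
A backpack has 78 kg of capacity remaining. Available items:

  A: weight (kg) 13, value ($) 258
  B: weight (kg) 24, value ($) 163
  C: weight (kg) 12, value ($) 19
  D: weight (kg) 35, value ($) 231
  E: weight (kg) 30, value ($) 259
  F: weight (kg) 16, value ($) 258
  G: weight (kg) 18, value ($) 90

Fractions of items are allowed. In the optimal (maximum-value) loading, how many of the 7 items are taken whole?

3

Ratios (sorted): A 19.85, F 16.12, E 8.63, B 6.79, D 6.60, G 5.00, C 1.58
take A (13 @ 258); take F (16 @ 258); take E (30 @ 259); take 19/24 of B → 129.04. Capacity used 78/78.
3 item(s) taken whole; one partial (take 19/24 of B).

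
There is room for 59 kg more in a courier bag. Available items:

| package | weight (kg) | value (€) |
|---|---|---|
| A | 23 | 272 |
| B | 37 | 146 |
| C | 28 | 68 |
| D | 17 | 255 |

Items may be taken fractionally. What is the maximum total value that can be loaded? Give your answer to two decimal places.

601.97

Greedy by value/weight ratio, highest first.
Order: D (255/17=15.00) > A (272/23=11.83) > B (146/37=3.95) > C (68/28=2.43)
Fill: take D (17 @ 255) → take A (23 @ 272) → take 19/37 of B → 74.97; 59/59 used.
Total value = 601.97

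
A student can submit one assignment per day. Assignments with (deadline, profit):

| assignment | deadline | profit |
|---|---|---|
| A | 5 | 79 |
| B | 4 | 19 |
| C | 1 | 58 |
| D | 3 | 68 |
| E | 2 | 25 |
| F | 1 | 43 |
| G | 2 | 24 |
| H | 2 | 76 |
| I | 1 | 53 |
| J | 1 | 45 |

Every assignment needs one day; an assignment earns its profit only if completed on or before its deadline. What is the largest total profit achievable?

300

By profit: A(d5,79), H(d2,76), D(d3,68), C(d1,58), I(d1,53), J(d1,45), F(d1,43), E(d2,25), G(d2,24), B(d4,19)
A→slot 5; H→slot 2; D→slot 3; C→slot 1; I skipped; J skipped; F skipped; E skipped; G skipped; B→slot 4.
Profit = 58 + 76 + 68 + 19 + 79 = 300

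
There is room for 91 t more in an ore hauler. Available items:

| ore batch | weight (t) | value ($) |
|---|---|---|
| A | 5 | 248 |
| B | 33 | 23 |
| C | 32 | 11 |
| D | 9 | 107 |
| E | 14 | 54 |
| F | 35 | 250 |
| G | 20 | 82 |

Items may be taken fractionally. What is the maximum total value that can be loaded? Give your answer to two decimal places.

746.58

Order: A (248/5=49.60) > D (107/9=11.89) > F (250/35=7.14) > G (82/20=4.10) > E (54/14=3.86) > B (23/33=0.70) > C (11/32=0.34)
Fill: take A (5 @ 248) → take D (9 @ 107) → take F (35 @ 250) → take G (20 @ 82) → take E (14 @ 54) → take 8/33 of B → 5.58; 91/91 used.
Total value = 746.58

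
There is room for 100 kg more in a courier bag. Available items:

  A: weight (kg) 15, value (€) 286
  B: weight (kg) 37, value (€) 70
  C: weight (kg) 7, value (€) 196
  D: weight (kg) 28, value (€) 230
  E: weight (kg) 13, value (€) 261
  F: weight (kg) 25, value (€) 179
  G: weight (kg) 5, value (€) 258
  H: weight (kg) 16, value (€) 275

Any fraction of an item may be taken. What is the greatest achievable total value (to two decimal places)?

Greedy by value/weight ratio, highest first.
Ratios (sorted): G 51.60, C 28.00, E 20.08, A 19.07, H 17.19, D 8.21, F 7.16, B 1.89
take G (5 @ 258); take C (7 @ 196); take E (13 @ 261); take A (15 @ 286); take H (16 @ 275); take D (28 @ 230); take 16/25 of F → 114.56. Capacity used 100/100.
Total value = 1620.56

1620.56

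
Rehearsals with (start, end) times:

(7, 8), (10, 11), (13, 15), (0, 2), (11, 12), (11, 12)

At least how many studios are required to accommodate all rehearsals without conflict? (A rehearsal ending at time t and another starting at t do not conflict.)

The answer is the maximum number of intervals overlapping at any instant.
starts: [0, 7, 10, 11, 11, 13]
ends:   [2, 8, 11, 12, 12, 15]
s0→1 e2→0 s7→1 e8→0 s10→1 e11→0 s11→1 s11→2  — peak 2.

2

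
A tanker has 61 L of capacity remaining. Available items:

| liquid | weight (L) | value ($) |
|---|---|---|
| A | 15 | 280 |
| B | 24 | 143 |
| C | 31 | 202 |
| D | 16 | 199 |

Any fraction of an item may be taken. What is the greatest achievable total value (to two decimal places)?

674.48

Ratios (sorted): A 18.67, D 12.44, C 6.52, B 5.96
take A (15 @ 280); take D (16 @ 199); take 30/31 of C → 195.48. Capacity used 61/61.
Total value = 674.48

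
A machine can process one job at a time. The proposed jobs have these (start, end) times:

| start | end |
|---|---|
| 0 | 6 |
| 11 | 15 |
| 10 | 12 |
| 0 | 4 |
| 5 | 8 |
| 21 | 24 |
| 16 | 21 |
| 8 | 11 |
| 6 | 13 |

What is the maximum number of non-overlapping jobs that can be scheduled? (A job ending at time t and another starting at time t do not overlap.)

6

By end time: (0,4), (0,6), (5,8), (8,11), (10,12), (6,13), (11,15), (16,21), (21,24).
Pick (0,4); next start ≥ 4 → (5,8); next start ≥ 8 → (8,11); next start ≥ 11 → (11,15); next start ≥ 15 → (16,21); next start ≥ 21 → (21,24).
Selected 6 jobs.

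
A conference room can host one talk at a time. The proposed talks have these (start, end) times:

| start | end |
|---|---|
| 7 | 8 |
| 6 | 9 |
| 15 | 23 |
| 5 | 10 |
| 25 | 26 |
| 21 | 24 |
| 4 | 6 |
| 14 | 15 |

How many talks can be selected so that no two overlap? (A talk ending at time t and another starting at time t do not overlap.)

By end time: (4,6), (7,8), (6,9), (5,10), (14,15), (15,23), (21,24), (25,26).
Pick (4,6); next start ≥ 6 → (7,8); next start ≥ 8 → (14,15); next start ≥ 15 → (15,23); next start ≥ 23 → (25,26).
Selected 5 talks.

5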